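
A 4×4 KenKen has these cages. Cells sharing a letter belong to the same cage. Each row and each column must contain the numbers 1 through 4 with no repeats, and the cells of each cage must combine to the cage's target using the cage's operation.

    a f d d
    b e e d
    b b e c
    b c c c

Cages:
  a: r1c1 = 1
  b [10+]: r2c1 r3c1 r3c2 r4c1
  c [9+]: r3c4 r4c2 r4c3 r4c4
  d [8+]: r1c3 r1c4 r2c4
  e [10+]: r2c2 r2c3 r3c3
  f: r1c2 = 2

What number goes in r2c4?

1

Cage a is given, which forces r1c1 = 1.
Cage f is given, which forces r1c2 = 2.
Cage d has sum 8; hence r2c4 = 1.
The 4 cells of cage b must have sum 10, which forces r3c2 = 1.
Cage c needs sum 9, so r3c4 = 3.
The 4 cells of cage c must have sum 9, leaving r4c2 = 3.
Cage c needs sum 9, which forces r4c3 = 1.
The 4 cells of cage c must have sum 9, so r4c4 = 2.
Cage d has sum 8; hence r1c3 = 3.
Column 4 now contains 3, so r1c4 = 4.
The 4 cells of cage b must have sum 10; hence r2c1 = 3.
3 is placed in column 2, so r2c2 = 4.
Cage e needs sum 10, leaving r2c3 = 2.
The 4 cells of cage b must have sum 10, so r3c1 = 2.
Row 3 now contains 3; hence r3c3 = 4.
Row 4 already has 2, so r4c1 = 4.
The full grid is 1 2 3 4 / 3 4 2 1 / 2 1 4 3 / 4 3 1 2.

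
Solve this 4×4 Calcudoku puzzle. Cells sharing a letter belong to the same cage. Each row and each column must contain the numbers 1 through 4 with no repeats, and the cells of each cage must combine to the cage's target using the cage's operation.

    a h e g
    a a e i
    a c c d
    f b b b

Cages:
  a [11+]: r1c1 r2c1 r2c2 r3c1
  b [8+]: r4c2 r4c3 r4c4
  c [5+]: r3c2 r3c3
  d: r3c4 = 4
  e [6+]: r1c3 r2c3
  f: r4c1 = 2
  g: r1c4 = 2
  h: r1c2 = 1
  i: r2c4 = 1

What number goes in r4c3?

Cage h is a single given cell; hence r1c2 = 1.
Cage g is given, which forces r1c4 = 2.
Cage i is a single given cell, which forces r2c4 = 1.
Cage d is a single given cell, which forces r3c4 = 4.
Cage f is a single given cell, leaving r4c1 = 2.
Column 4 now contains 4; hence r4c4 = 3.
Cage a has sum 11, so r1c1 = 3.
Row 1 now contains 2, so r1c3 = 4.
Cage a has sum 11; hence r2c1 = 4.
Cage a has sum 11, which forces r2c2 = 3.
Cage e needs two cells with sum 6, which forces r2c3 = 2.
The 4 cells of cage a must have sum 11, so r3c1 = 1.
Column 2 now contains 3, so r3c2 = 2.
Column 3 already has 2, so r3c3 = 3.
Row 4 already has 3, which forces r4c2 = 4.
The 3 cells of cage b must have sum 8; hence r4c3 = 1.
Completed grid: 3 1 4 2 / 4 3 2 1 / 1 2 3 4 / 2 4 1 3.

1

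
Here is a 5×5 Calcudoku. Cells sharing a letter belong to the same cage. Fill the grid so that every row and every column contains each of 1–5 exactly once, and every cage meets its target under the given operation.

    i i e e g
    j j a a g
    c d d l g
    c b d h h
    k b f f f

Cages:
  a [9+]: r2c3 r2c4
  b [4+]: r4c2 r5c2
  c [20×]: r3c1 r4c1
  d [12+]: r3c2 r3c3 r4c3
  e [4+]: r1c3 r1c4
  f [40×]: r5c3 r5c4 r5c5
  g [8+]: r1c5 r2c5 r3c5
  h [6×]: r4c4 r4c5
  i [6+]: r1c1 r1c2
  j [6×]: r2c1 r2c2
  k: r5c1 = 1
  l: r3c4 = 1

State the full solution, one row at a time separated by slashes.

2 4 1 3 5 / 3 2 5 4 1 / 4 5 3 1 2 / 5 1 4 2 3 / 1 3 2 5 4

L is a freebie; hence r3c4 = 1.
K is a freebie, leaving r5c1 = 1.
Row 5 now contains 1, which forces r5c2 = 3.
Cage e needs two cells with sum 4, leaving r1c3 = 1.
Column 4 now contains 1; hence r1c4 = 3.
The two cells of cage j must have product 6, which forces r2c1 = 3.
3 is placed in column 2, leaving r2c2 = 2.
3 is placed in column 2, which forces r4c2 = 1.
Column 4 now contains 3, so r4c4 = 2.
Row 4 already has 2, which forces r4c5 = 3.
The two cells of cage i must have sum 6, which forces r1c1 = 2.
Column 2 now contains 2, so r1c2 = 4.
Row 1 now contains 2, so r1c5 = 5.
Cage g has sum 8; hence r2c5 = 1.
4 is placed in column 2, so r3c2 = 5.
5 is placed in column 5; hence r3c5 = 2.
2 is placed in column 5; hence r5c5 = 4.
Row 3 already has 5, which forces r3c1 = 4.
2 is placed in row 3, which forces r3c3 = 3.
The two cells of cage c must have product 20, leaving r4c1 = 5.
Cage d needs sum 12, which forces r4c3 = 4.
The 3 cells of cage f must have product 40, so r5c3 = 2.
Row 5 now contains 4, which forces r5c4 = 5.
4 is placed in column 3, which forces r2c3 = 5.
Column 4 now contains 5, leaving r2c4 = 4.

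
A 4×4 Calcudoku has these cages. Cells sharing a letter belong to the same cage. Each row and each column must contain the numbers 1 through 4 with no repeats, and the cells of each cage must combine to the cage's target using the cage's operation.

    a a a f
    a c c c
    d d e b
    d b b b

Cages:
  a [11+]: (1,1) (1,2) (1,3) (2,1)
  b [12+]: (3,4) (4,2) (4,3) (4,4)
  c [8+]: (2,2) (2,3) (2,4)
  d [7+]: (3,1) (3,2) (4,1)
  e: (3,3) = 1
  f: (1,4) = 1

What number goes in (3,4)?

Cage f is given, so (1,4) = 1.
Cage e is given, leaving (3,3) = 1.
The 4 cells of cage a must have sum 11, leaving (2,1) = 2.
Cage c has sum 8, leaving (2,2) = 1.
2 is placed in column 1, which forces (4,1) = 1.
The 3 cells of cage d must have sum 7, so (3,1) = 4.
Cage d has sum 7, leaving (3,2) = 2.
Cage b has sum 12, which forces (3,4) = 3.
Column 1 now contains 4; hence (1,1) = 3.
Cage a needs sum 11; hence (1,2) = 4.
Cage a needs sum 11, which forces (1,3) = 2.
Cage c needs sum 8, so (2,3) = 3.
3 is placed in column 4, so (2,4) = 4.
Column 2 already has 4, which forces (4,2) = 3.
3 is placed in column 3; hence (4,3) = 4.
Column 4 already has 4, leaving (4,4) = 2.
Filled in: 3 4 2 1 / 2 1 3 4 / 4 2 1 3 / 1 3 4 2.

3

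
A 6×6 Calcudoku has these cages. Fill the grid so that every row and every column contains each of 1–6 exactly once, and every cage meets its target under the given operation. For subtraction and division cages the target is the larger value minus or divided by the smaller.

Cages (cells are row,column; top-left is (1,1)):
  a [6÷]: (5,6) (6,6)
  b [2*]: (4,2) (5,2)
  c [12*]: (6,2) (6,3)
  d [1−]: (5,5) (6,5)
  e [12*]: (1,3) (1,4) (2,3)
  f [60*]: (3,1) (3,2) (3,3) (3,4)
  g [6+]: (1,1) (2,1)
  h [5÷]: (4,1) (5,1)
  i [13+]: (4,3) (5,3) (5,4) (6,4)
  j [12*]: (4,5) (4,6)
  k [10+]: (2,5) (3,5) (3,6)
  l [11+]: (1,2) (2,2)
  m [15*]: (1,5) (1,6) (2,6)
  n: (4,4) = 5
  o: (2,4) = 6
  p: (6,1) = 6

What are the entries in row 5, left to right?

5 1 2 3 4 6

Cage o is given; hence (2,4) = 6.
N is a freebie, leaving (4,4) = 5.
Cage p is given, leaving (6,1) = 6.
Row 6 already has 6, so (6,6) = 1.
Cage l needs two cells with sum 11, so (1,2) = 6.
Cage m needs product 15, which forces (1,5) = 1.
6 is placed in row 2, which forces (2,2) = 5.
5 is placed in row 2, so (2,6) = 3.
Row 4 now contains 5; hence (4,1) = 1.
1 is placed in row 4, leaving (4,2) = 2.
The two cells of cage h must have quotient 5, leaving (5,1) = 5.
Column 2 now contains 2; hence (5,2) = 1.
Column 6 already has 1; hence (5,6) = 6.
3 is placed in column 6, so (1,6) = 5.
Cage f needs product 60, so (3,3) = 5.
The 4 cells of cage f must have product 60; hence (3,4) = 1.
Cage j needs two cells with product 12, which forces (4,5) = 3.
6 is placed in column 6, so (4,6) = 4.
The 3 cells of cage k must have sum 10, which forces (2,5) = 2.
Cage k needs sum 10, leaving (3,5) = 6.
4 is placed in column 6; hence (3,6) = 2.
Row 4 now contains 4; hence (4,3) = 6.
Cage i has sum 13, so (5,3) = 2.
The 4 cells of cage i must have sum 13; hence (5,4) = 3.
The two cells of cage d must have difference 1, so (5,5) = 4.
Cage i needs sum 13, so (6,4) = 2.
Cage d needs two cells with difference 1, which forces (6,5) = 5.
Cage g needs two cells with sum 6, so (1,1) = 2.
Cage e needs product 12, which forces (1,3) = 3.
2 is placed in column 4, which forces (1,4) = 4.
2 is placed in row 2, so (2,1) = 4.
2 is placed in row 2; hence (2,3) = 1.
4 is placed in column 1; hence (3,1) = 3.
Row 3 already has 3, so (3,2) = 4.
Column 2 already has 4, leaving (6,2) = 3.
3 is placed in column 3; hence (6,3) = 4.
The full grid is 2 6 3 4 1 5 / 4 5 1 6 2 3 / 3 4 5 1 6 2 / 1 2 6 5 3 4 / 5 1 2 3 4 6 / 6 3 4 2 5 1.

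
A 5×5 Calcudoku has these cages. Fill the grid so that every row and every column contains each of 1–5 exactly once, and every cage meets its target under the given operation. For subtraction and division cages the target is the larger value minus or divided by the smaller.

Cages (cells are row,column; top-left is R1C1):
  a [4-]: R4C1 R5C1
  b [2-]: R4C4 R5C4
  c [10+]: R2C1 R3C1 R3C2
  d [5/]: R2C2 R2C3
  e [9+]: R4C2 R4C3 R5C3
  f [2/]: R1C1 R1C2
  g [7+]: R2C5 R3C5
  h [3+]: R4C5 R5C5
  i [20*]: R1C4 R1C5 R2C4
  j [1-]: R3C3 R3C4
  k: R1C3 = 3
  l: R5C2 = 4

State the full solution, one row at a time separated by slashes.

Cage k is a single given cell, which forces R1C3 = 3.
Cage l is a single given cell, so R5C2 = 4.
The only place for 3 in row 5 is R5C4.
Row 4 needs a 3, and only R4C2 is open for it.
In row 4, 2 can only go at R4C5, so R4C5 = 2.
Column 5 now contains 2; hence R5C5 = 1.
The two cells of cage a must have difference 4, which forces R4C1 = 1.
Row 4 now contains 1, leaving R4C3 = 4.
Row 4 now contains 1, leaving R4C4 = 5.
Row 5 already has 1, which forces R5C1 = 5.
Row 5 now contains 5, so R5C3 = 2.
Cage i has product 20, leaving R1C5 = 5.
Cage c needs sum 10, leaving R3C2 = 5.
Row 3 now contains 5, which forces R3C3 = 1.
Column 2 already has 5, so R2C2 = 1.
1 is placed in column 3, which forces R2C3 = 5.
1 is placed in row 2; hence R2C4 = 4.
Row 2 already has 4, leaving R2C5 = 3.
Cage j needs two cells with difference 1; hence R3C4 = 2.
Column 5 now contains 3, leaving R3C5 = 4.
Cage f's pair has quotient 2, which forces R1C1 = 4.
Column 2 now contains 1; hence R1C2 = 2.
Column 4 now contains 4, so R1C4 = 1.
3 is placed in row 2, so R2C1 = 2.
2 is placed in row 3; hence R3C1 = 3.

4 2 3 1 5 / 2 1 5 4 3 / 3 5 1 2 4 / 1 3 4 5 2 / 5 4 2 3 1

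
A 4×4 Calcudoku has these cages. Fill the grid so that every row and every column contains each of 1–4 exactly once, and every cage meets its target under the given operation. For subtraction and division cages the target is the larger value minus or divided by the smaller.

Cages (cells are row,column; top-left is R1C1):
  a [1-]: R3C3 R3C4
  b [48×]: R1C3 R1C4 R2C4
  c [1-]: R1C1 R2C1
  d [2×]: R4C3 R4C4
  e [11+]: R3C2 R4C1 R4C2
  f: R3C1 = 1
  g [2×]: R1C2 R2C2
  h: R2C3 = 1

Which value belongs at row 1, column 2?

Cage b has product 48; hence R1C3 = 4.
The 3 cells of cage b must have product 48, which forces R1C4 = 3.
Cage h is given; hence R2C3 = 1.
The 3 cells of cage b must have product 48, so R2C4 = 4.
Cage f is given; hence R3C1 = 1.
The 3 cells of cage e must have sum 11; hence R3C2 = 4.
1 is placed in row 3; hence R3C4 = 2.
The 3 cells of cage e must have sum 11; hence R4C1 = 4.
Cage e has sum 11, leaving R4C2 = 3.
1 is placed in column 3, which forces R4C3 = 2.
Column 4 now contains 2, leaving R4C4 = 1.
Column 1 now contains 1, which forces R1C1 = 2.
Cage g needs two cells with product 2, which forces R1C2 = 1.
The two cells of cage c must have difference 1, leaving R2C1 = 3.
Row 2 already has 1, leaving R2C2 = 2.
2 is placed in row 3, which forces R3C3 = 3.
Filled in: 2 1 4 3 / 3 2 1 4 / 1 4 3 2 / 4 3 2 1.

1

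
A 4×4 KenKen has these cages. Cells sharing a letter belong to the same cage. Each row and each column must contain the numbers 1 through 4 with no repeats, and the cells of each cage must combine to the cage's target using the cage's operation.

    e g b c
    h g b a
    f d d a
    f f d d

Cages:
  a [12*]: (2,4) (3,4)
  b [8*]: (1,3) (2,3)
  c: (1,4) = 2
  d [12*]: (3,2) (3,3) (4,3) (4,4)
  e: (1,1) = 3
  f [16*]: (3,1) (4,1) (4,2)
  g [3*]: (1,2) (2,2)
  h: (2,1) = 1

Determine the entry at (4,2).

Cage e is given, leaving (1,1) = 3.
Row 1 already has 3, so (1,2) = 1.
Cage c is given, leaving (1,4) = 2.
H is a freebie; hence (2,1) = 1.
Column 2 now contains 1, leaving (2,2) = 3.
Row 2 now contains 3, which forces (2,4) = 4.
Column 4 already has 4, so (3,4) = 3.
1 is placed in column 1, so (4,1) = 4.
4 is placed in row 4, so (4,2) = 2.
3 is placed in column 4, which forces (4,4) = 1.
Row 1 already has 2, so (1,3) = 4.
Row 2 now contains 4, which forces (2,3) = 2.
Column 1 now contains 4, leaving (3,1) = 2.
2 is placed in column 2, leaving (3,2) = 4.
Cage d needs product 12; hence (3,3) = 1.
1 is placed in row 4, which forces (4,3) = 3.
Filled in: 3 1 4 2 / 1 3 2 4 / 2 4 1 3 / 4 2 3 1.

2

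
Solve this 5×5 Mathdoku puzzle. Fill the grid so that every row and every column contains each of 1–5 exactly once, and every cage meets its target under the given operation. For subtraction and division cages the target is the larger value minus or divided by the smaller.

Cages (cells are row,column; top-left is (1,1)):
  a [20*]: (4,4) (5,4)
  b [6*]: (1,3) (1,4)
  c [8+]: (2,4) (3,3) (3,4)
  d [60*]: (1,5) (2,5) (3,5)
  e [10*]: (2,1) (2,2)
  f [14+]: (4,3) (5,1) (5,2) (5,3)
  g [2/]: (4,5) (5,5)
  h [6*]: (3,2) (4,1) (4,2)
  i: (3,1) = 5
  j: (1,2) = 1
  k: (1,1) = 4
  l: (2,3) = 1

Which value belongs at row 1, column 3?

3

Cage k is given, so (1,1) = 4.
Cage j is given; hence (1,2) = 1.
L is a freebie, which forces (2,3) = 1.
Cage i is a single given cell, so (3,1) = 5.
Column 1 now contains 5, leaving (2,1) = 2.
The two cells of cage e must have product 10, so (2,2) = 5.
Cage h needs product 6; hence (4,1) = 1.
Column 1 already has 1, so (5,1) = 3.
The 3 cells of cage d must have product 60, leaving (1,5) = 5.
The only place for 1 in row 3 is (3,4).
Row 3 needs a 2, and only (3,2) is open for it.
Column 2 now contains 2, which forces (4,2) = 3.
Column 2 now contains 2; hence (5,2) = 4.
Row 5 already has 4, so (5,4) = 5.
Cage f needs sum 14; hence (4,3) = 5.
5 is placed in column 4, which forces (4,4) = 4.
4 is placed in row 4, so (4,5) = 2.
Row 5 now contains 5, so (5,3) = 2.
Column 5 already has 2, so (5,5) = 1.
Column 3 already has 2, which forces (1,3) = 3.
The two cells of cage b must have product 6, so (1,4) = 2.
4 is placed in column 4; hence (2,4) = 3.
Row 2 already has 3, which forces (2,5) = 4.
Cage c has sum 8, so (3,3) = 4.
Column 5 now contains 4, so (3,5) = 3.
Completed grid: 4 1 3 2 5 / 2 5 1 3 4 / 5 2 4 1 3 / 1 3 5 4 2 / 3 4 2 5 1.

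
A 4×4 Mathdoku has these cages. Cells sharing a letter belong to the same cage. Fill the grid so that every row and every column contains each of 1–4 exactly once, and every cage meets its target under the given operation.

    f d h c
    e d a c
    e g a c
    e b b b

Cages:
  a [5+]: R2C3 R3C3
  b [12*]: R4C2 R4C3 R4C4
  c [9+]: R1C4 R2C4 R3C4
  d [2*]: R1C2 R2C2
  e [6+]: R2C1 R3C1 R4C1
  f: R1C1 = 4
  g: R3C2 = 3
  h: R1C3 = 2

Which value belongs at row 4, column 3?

Cage f is given; hence R1C1 = 4.
H is a freebie; hence R1C3 = 2.
Row 1 already has 2, which forces R1C4 = 3.
Cage g is given; hence R3C2 = 3.
Row 1 already has 2, leaving R1C2 = 1.
Cage d needs two cells with product 2, leaving R2C2 = 2.
2 is placed in row 2, which forces R2C4 = 4.
Column 4 already has 4, leaving R3C4 = 2.
1 is placed in column 2, so R4C2 = 4.
The 3 cells of cage b must have product 12; hence R4C3 = 3.
Column 4 already has 4, leaving R4C4 = 1.
Cage e has sum 6, which forces R2C1 = 3.
Row 2 now contains 4, so R2C3 = 1.
2 is placed in row 3, which forces R3C1 = 1.
Cage a needs two cells with sum 5, which forces R3C3 = 4.
1 is placed in row 4, which forces R4C1 = 2.
The full grid is 4 1 2 3 / 3 2 1 4 / 1 3 4 2 / 2 4 3 1.

3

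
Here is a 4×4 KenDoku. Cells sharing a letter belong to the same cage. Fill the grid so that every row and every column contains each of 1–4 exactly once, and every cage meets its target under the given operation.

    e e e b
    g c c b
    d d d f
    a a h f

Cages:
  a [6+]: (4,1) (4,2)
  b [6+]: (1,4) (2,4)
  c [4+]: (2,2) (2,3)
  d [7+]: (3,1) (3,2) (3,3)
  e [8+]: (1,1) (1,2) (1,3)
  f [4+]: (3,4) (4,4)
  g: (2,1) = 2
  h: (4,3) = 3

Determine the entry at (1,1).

G is a freebie, leaving (2,1) = 2.
Row 2 now contains 2; hence (2,4) = 4.
Column 1 already has 2, leaving (4,1) = 4.
Row 4 now contains 4, which forces (4,2) = 2.
Cage h is a single given cell, leaving (4,3) = 3.
Row 4 already has 3, which forces (4,4) = 1.
4 is placed in column 4, so (1,4) = 2.
Cage c needs two cells with sum 4, which forces (2,2) = 3.
Column 3 already has 3, leaving (2,3) = 1.
4 is placed in column 1, which forces (3,1) = 1.
The 3 cells of cage d must have sum 7, leaving (3,2) = 4.
Cage d has sum 7; hence (3,3) = 2.
Column 4 already has 1, so (3,4) = 3.
Column 1 now contains 1, leaving (1,1) = 3.
4 is placed in column 2, leaving (1,2) = 1.
Column 3 already has 1; hence (1,3) = 4.
Filled in: 3 1 4 2 / 2 3 1 4 / 1 4 2 3 / 4 2 3 1.

3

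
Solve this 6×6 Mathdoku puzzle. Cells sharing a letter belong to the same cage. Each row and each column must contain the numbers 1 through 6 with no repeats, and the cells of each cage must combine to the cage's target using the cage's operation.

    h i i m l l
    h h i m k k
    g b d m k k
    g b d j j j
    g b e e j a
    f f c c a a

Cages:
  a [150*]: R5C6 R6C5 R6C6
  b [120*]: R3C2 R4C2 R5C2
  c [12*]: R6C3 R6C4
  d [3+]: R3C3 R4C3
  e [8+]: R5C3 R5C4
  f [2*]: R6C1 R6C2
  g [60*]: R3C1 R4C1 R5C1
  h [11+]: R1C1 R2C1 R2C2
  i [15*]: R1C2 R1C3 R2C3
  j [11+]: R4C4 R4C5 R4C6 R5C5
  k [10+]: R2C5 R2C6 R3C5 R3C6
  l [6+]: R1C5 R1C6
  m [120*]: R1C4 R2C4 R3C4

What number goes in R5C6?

5

Cage a needs product 150, so R5C6 = 5.
Cage a needs product 150, which forces R6C5 = 5.
The 3 cells of cage a must have product 150, so R6C6 = 6.
The only place for 1 in row 5 is R5C5.
The only place for 3 in row 5 is R5C1.
The only place for 4 in row 5 is R5C2.
Column 3 needs a 4, and only R6C3 is open for it.
4 is placed in row 6, leaving R6C4 = 3.
The only place for 6 in column 3 is R5C3.
Row 5 already has 6; hence R5C4 = 2.
Column 4 needs a 1, and only R4C4 is open for it.
Cage d's pair has sum 3; hence R3C3 = 1.
1 is placed in row 4, which forces R4C3 = 2.
Cage j has sum 11, leaving R4C5 = 6.
The 4 cells of cage j must have sum 11; hence R4C6 = 3.
Cage i needs product 15, so R1C2 = 1.
Cage k needs sum 10, which forces R2C6 = 1.
Cage b needs product 120, so R3C2 = 6.
Row 4 now contains 6, so R4C2 = 5.
1 is placed in column 2; hence R6C2 = 2.
Column 2 now contains 2, leaving R2C2 = 3.
Row 2 already has 3, leaving R2C3 = 5.
The 3 cells of cage g must have product 60; hence R3C1 = 5.
5 is placed in row 3, leaving R3C4 = 4.
4 is placed in row 3; hence R3C6 = 2.
Row 4 already has 5, so R4C1 = 4.
Row 6 now contains 2; hence R6C1 = 1.
Column 3 now contains 5, so R1C3 = 3.
Cage m has product 120, which forces R1C4 = 5.
Cage l's pair has sum 6, which forces R1C5 = 2.
2 is placed in column 6, which forces R1C6 = 4.
4 is placed in column 4, leaving R2C4 = 6.
Cage k has sum 10, so R2C5 = 4.
Row 3 already has 2, leaving R3C5 = 3.
Row 1 now contains 2; hence R1C1 = 6.
6 is placed in row 2, which forces R2C1 = 2.
Completed grid: 6 1 3 5 2 4 / 2 3 5 6 4 1 / 5 6 1 4 3 2 / 4 5 2 1 6 3 / 3 4 6 2 1 5 / 1 2 4 3 5 6.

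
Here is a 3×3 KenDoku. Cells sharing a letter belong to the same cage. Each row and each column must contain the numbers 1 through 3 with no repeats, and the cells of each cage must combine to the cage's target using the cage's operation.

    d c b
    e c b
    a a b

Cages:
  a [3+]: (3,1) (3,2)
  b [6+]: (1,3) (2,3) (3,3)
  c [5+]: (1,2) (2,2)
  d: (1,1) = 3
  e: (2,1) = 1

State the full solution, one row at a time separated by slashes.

Cage d is a single given cell; hence (1,1) = 3.
Row 1 now contains 3, so (1,2) = 2.
Row 1 already has 2, so (1,3) = 1.
Cage e is a single given cell, so (2,1) = 1.
2 is placed in column 2; hence (2,2) = 3.
Row 2 now contains 3, leaving (2,3) = 2.
Column 1 already has 1; hence (3,1) = 2.
2 is placed in column 2, which forces (3,2) = 1.
Column 3 now contains 2; hence (3,3) = 3.

3 2 1 / 1 3 2 / 2 1 3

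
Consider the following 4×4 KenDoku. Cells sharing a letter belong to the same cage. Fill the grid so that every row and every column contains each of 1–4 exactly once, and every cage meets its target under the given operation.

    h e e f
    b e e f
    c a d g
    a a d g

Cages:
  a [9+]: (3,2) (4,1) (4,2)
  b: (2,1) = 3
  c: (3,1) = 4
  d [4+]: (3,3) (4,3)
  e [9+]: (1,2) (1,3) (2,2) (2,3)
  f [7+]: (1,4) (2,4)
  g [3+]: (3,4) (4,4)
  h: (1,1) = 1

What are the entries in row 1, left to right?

Cage h is given; hence (1,1) = 1.
Cage b is a single given cell, leaving (2,1) = 3.
Row 2 now contains 3, which forces (2,4) = 4.
C is a freebie, leaving (3,1) = 4.
4 is placed in column 1; hence (4,1) = 2.
Row 4 already has 2, which forces (4,4) = 1.
Column 4 already has 4; hence (1,4) = 3.
Cage a has sum 9; hence (3,2) = 3.
The two cells of cage d must have sum 4, leaving (3,3) = 1.
1 is placed in column 4, which forces (3,4) = 2.
Cage a has sum 9, which forces (4,2) = 4.
1 is placed in row 4; hence (4,3) = 3.
4 is placed in column 2, so (1,2) = 2.
The 4 cells of cage e must have sum 9, which forces (1,3) = 4.
Cage e has sum 9, which forces (2,2) = 1.
1 is placed in column 3, leaving (2,3) = 2.
Filled in: 1 2 4 3 / 3 1 2 4 / 4 3 1 2 / 2 4 3 1.

1 2 4 3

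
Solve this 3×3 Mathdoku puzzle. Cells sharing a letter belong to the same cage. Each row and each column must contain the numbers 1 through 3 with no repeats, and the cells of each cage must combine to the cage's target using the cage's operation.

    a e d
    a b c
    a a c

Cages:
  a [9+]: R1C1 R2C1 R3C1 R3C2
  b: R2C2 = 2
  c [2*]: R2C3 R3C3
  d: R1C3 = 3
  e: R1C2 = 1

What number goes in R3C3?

2

E is a freebie, which forces R1C2 = 1.
D is a freebie, which forces R1C3 = 3.
Cage b is a single given cell; hence R2C2 = 2.
Row 2 now contains 2; hence R2C3 = 1.
Cage a has sum 9; hence R3C2 = 3.
Column 3 now contains 1; hence R3C3 = 2.
3 is placed in row 1; hence R1C1 = 2.
Row 2 already has 1; hence R2C1 = 3.
Row 3 now contains 2, so R3C1 = 1.
The full grid is 2 1 3 / 3 2 1 / 1 3 2.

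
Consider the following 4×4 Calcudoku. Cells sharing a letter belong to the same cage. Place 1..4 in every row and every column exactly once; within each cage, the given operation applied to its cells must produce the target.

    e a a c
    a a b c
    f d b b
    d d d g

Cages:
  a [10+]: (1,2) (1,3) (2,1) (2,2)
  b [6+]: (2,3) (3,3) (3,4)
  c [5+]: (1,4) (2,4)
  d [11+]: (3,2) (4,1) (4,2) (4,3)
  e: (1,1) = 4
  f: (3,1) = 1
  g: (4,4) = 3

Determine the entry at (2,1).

Cage e is given, so (1,1) = 4.
Cage f is a single given cell, leaving (3,1) = 1.
G is a freebie, which forces (4,4) = 3.
The two cells of cage c must have sum 5, so (1,4) = 1.
The 3 cells of cage b must have sum 6, which forces (2,3) = 1.
Cage c needs two cells with sum 5, leaving (2,4) = 4.
Cage d has sum 11, so (3,2) = 4.
Cage b has sum 6, which forces (3,3) = 3.
Column 4 now contains 3, leaving (3,4) = 2.
Row 4 now contains 3, which forces (4,1) = 2.
Cage d has sum 11, leaving (4,2) = 1.
Cage d needs sum 11, leaving (4,3) = 4.
Cage a needs sum 10; hence (1,2) = 3.
Column 3 already has 3, which forces (1,3) = 2.
2 is placed in column 1; hence (2,1) = 3.
The 4 cells of cage a must have sum 10; hence (2,2) = 2.
The full grid is 4 3 2 1 / 3 2 1 4 / 1 4 3 2 / 2 1 4 3.

3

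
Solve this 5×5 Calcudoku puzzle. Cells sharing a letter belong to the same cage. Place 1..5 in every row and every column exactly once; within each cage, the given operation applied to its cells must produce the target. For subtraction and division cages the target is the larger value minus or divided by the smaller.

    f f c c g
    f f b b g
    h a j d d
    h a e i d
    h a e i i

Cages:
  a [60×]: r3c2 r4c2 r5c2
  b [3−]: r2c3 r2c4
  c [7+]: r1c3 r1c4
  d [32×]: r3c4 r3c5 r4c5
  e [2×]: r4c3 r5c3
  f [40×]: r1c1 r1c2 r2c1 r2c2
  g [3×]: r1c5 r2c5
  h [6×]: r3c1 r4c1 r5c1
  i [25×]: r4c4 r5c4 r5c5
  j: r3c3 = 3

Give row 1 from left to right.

Cage j is a single given cell; hence r3c3 = 3.
The 3 cells of cage d must have product 32, leaving r3c4 = 4.
Cage d has product 32, so r3c5 = 2.
Cage i needs product 25, leaving r4c4 = 5.
The 3 cells of cage d must have product 32, so r4c5 = 4.
The 3 cells of cage i must have product 25, so r5c4 = 1.
Cage i has product 25, so r5c5 = 5.
The two cells of cage b must have difference 3, which forces r2c3 = 5.
Column 4 already has 1, so r2c4 = 2.
2 is placed in row 3, which forces r3c1 = 1.
Row 3 now contains 4, so r3c2 = 5.
Row 4 now contains 4, which forces r4c2 = 3.
The two cells of cage e must have product 2, which forces r4c3 = 1.
Cage a needs product 60, so r5c2 = 4.
Row 5 already has 1, so r5c3 = 2.
Cage f has product 40, which forces r1c1 = 5.
Cage f needs product 40, so r1c2 = 2.
Column 3 already has 5; hence r1c3 = 4.
Column 4 already has 2, leaving r1c4 = 3.
3 is placed in row 1, which forces r1c5 = 1.
Column 1 already has 1, leaving r2c1 = 4.
Column 2 already has 4, which forces r2c2 = 1.
Column 5 now contains 1, so r2c5 = 3.
3 is placed in row 4; hence r4c1 = 2.
Row 5 already has 2; hence r5c1 = 3.
Completed grid: 5 2 4 3 1 / 4 1 5 2 3 / 1 5 3 4 2 / 2 3 1 5 4 / 3 4 2 1 5.

5 2 4 3 1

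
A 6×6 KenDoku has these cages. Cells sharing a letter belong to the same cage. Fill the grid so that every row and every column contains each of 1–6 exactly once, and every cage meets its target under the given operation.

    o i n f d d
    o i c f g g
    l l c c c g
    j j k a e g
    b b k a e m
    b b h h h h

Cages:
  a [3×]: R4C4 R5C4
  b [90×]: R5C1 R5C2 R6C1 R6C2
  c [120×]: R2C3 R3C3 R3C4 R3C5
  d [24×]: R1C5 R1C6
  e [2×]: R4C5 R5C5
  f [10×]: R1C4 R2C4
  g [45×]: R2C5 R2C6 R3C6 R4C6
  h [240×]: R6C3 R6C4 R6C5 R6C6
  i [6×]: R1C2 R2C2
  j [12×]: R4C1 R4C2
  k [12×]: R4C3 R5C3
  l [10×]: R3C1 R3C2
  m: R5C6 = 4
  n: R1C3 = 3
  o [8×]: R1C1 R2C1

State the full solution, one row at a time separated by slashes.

Cage n is given; hence R1C3 = 3.
Cage g has product 45, which forces R2C5 = 3.
Cage m is given; hence R5C6 = 4.
Cage d needs two cells with product 24, so R1C5 = 4.
4 is placed in column 6, so R1C6 = 6.
Row 1 already has 4, which forces R1C1 = 2.
Row 1 now contains 6; hence R1C2 = 1.
2 is placed in row 1, which forces R1C4 = 5.
Cage o's pair has product 8; hence R2C1 = 4.
The two cells of cage i must have product 6; hence R2C2 = 6.
Column 4 already has 5; hence R2C4 = 2.
Column 1 now contains 2, which forces R3C1 = 5.
Row 3 now contains 5, so R3C2 = 2.
The 4 cells of cage c must have product 120; hence R2C3 = 5.
Row 2 already has 5; hence R2C6 = 1.
1 is placed in column 6; hence R3C6 = 3.
Cage j needs two cells with product 12; hence R4C1 = 3.
Cage j's pair has product 12, which forces R4C2 = 4.
3 is placed in row 4; hence R4C4 = 1.
Row 4 now contains 1; hence R4C5 = 2.
3 is placed in column 6, which forces R4C6 = 5.
Column 4 already has 1; hence R5C4 = 3.
Column 5 already has 2, so R5C5 = 1.
5 is placed in column 6, leaving R6C6 = 2.
Cage c needs product 120, leaving R3C3 = 1.
Cage c has product 120; hence R3C4 = 4.
1 is placed in column 5; hence R3C5 = 6.
Row 4 already has 2, so R4C3 = 6.
Row 5 already has 1, which forces R5C1 = 6.
Row 5 already has 3, leaving R5C2 = 5.
The two cells of cage k must have product 12, which forces R5C3 = 2.
Cage b has product 90, which forces R6C1 = 1.
The 4 cells of cage b must have product 90, leaving R6C2 = 3.
Column 3 now contains 6, so R6C3 = 4.
Column 4 now contains 4; hence R6C4 = 6.
Cage h has product 240, leaving R6C5 = 5.

2 1 3 5 4 6 / 4 6 5 2 3 1 / 5 2 1 4 6 3 / 3 4 6 1 2 5 / 6 5 2 3 1 4 / 1 3 4 6 5 2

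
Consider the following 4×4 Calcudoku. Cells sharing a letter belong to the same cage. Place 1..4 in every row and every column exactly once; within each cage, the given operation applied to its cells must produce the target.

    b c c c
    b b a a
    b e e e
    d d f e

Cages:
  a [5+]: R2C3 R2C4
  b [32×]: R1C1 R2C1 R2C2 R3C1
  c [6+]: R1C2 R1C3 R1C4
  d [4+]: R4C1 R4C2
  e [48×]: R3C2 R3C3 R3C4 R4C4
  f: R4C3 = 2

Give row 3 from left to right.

2 3 4 1

Cage b has product 32, which forces R2C2 = 4.
Cage f is given, which forces R4C3 = 2.
Row 4 already has 2; hence R4C4 = 4.
Cage a needs two cells with sum 5, leaving R2C3 = 3.
The two cells of cage a must have sum 5, leaving R2C4 = 2.
The 4 cells of cage e must have product 48, leaving R3C3 = 4.
The 4 cells of cage b must have product 32, which forces R1C1 = 4.
The 3 cells of cage c must have sum 6; hence R1C2 = 2.
3 is placed in column 3; hence R1C3 = 1.
Cage c has sum 6; hence R1C4 = 3.
Row 2 already has 2, leaving R2C1 = 1.
The 4 cells of cage b must have product 32; hence R3C1 = 2.
Column 4 now contains 3; hence R3C4 = 1.
Column 1 already has 1, leaving R4C1 = 3.
Row 4 already has 3, so R4C2 = 1.
1 is placed in row 3; hence R3C2 = 3.
The full grid is 4 2 1 3 / 1 4 3 2 / 2 3 4 1 / 3 1 2 4.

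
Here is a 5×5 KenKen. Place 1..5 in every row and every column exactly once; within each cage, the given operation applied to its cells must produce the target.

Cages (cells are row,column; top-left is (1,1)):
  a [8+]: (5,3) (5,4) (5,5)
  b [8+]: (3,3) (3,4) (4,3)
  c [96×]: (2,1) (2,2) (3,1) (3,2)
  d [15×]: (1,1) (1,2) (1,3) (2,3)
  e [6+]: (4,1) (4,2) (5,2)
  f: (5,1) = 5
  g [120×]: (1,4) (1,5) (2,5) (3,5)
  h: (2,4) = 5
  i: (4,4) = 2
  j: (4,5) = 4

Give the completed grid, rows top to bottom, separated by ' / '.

1 5 3 4 2 / 2 4 1 5 3 / 4 3 2 1 5 / 3 1 5 2 4 / 5 2 4 3 1

Cage d has product 15; hence (2,3) = 1.
Cage h is given, leaving (2,4) = 5.
Cage i is a single given cell, which forces (4,4) = 2.
Cage j is given, which forces (4,5) = 4.
F is a freebie, which forces (5,1) = 5.
The 4 cells of cage g must have product 120, leaving (1,4) = 4.
Cage e needs sum 6, which forces (5,2) = 2.
The 3 cells of cage a must have sum 8, leaving (5,3) = 4.
4 is placed in column 3, so (3,3) = 2.
Cage c has product 96, so (2,1) = 2.
The 4 cells of cage c must have product 96; hence (2,2) = 4.
Row 2 already has 2, which forces (2,5) = 3.
2 is placed in row 3, which forces (3,1) = 4.
Cage c needs product 96, which forces (3,2) = 3.
Row 3 already has 3, leaving (3,4) = 1.
Column 5 now contains 3, which forces (3,5) = 5.
3 is placed in column 2; hence (4,2) = 1.
Column 4 now contains 1; hence (5,4) = 3.
Column 5 now contains 3, so (5,5) = 1.
Cage d has product 15; hence (1,1) = 1.
Column 2 already has 1, leaving (1,2) = 5.
The 4 cells of cage d must have product 15; hence (1,3) = 3.
5 is placed in column 5, which forces (1,5) = 2.
1 is placed in row 4, leaving (4,1) = 3.
Cage b has sum 8; hence (4,3) = 5.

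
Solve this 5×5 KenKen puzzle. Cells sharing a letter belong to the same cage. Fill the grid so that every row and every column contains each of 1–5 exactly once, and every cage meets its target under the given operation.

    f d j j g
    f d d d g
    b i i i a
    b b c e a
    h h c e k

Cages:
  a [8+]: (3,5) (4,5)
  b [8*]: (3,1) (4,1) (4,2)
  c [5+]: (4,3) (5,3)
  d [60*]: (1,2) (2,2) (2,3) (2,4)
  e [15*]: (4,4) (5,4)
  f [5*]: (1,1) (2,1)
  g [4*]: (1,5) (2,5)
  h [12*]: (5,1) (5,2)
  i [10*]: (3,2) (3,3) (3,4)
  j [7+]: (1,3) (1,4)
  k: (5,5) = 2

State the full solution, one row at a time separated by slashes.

5 2 3 4 1 / 1 3 5 2 4 / 4 5 2 1 3 / 2 1 4 3 5 / 3 4 1 5 2

Cage k is a single given cell, leaving (5,5) = 2.
The only place for 3 in row 3 is (3,5).
Column 5 now contains 3, leaving (4,5) = 5.
Row 4 already has 5, so (4,4) = 3.
Cage e's pair has product 15, which forces (5,4) = 5.
The only place for 2 in row 2 is (2,4).
Cage d needs product 60; hence (1,2) = 2.
Cage j's pair has sum 7, leaving (1,3) = 3.
Column 4 now contains 2, so (1,4) = 4.
Row 1 now contains 4, which forces (1,5) = 1.
Column 3 now contains 3, which forces (2,3) = 5.
1 is placed in column 5; hence (2,5) = 4.
Column 2 already has 2; hence (3,2) = 5.
5 is placed in column 3, which forces (3,3) = 2.
Column 4 now contains 2, which forces (3,4) = 1.
Row 1 now contains 1, which forces (1,1) = 5.
5 is placed in row 2, leaving (2,1) = 1.
5 is placed in row 2, so (2,2) = 3.
Row 3 now contains 1, so (3,1) = 4.
Cage b has product 8, so (4,1) = 2.
Cage b needs product 8, leaving (4,2) = 1.
Row 4 now contains 1, so (4,3) = 4.
4 is placed in column 1, leaving (5,1) = 3.
Column 2 now contains 3, leaving (5,2) = 4.
4 is placed in column 3, leaving (5,3) = 1.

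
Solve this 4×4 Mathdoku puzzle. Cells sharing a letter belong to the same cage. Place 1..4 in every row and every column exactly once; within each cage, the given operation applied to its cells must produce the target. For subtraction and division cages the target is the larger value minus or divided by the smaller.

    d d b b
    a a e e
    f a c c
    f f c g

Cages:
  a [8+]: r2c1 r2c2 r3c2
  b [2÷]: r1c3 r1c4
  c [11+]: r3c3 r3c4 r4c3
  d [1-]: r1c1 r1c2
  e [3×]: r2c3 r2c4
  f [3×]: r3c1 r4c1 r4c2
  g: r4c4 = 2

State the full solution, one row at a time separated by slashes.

4 3 2 1 / 2 4 1 3 / 1 2 3 4 / 3 1 4 2

The 3 cells of cage f must have product 3, so r3c1 = 1.
The 3 cells of cage c must have sum 11, so r3c3 = 3.
Cage c needs sum 11; hence r3c4 = 4.
Cage f has product 3, leaving r4c1 = 3.
Cage f needs product 3, so r4c2 = 1.
Cage c has sum 11, which forces r4c3 = 4.
Cage g is a single given cell, so r4c4 = 2.
Cage d needs two cells with difference 1, leaving r1c2 = 3.
The two cells of cage b must have quotient 2, so r1c3 = 2.
Column 4 already has 2, leaving r1c4 = 1.
The 3 cells of cage a must have sum 8, leaving r2c1 = 2.
Cage a has sum 8, which forces r2c2 = 4.
3 is placed in column 3, so r2c3 = 1.
The two cells of cage e must have product 3, leaving r2c4 = 3.
Row 3 already has 4, leaving r3c2 = 2.
Row 1 already has 2; hence r1c1 = 4.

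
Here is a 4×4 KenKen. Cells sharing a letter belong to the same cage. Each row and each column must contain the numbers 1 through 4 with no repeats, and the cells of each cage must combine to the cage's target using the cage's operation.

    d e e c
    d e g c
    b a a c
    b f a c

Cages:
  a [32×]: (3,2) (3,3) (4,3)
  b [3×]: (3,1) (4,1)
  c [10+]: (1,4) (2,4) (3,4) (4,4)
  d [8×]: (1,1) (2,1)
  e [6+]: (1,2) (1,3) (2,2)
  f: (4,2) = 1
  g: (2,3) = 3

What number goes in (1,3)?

1

G is a freebie, so (2,3) = 3.
Cage a has product 32, so (3,2) = 4.
The 3 cells of cage a must have product 32; hence (3,3) = 2.
F is a freebie; hence (4,2) = 1.
The 3 cells of cage a must have product 32, so (4,3) = 4.
Cage e has sum 6, which forces (1,2) = 3.
Column 3 now contains 2; hence (1,3) = 1.
Column 2 now contains 1, leaving (2,2) = 2.
Cage b's pair has product 3, leaving (3,1) = 1.
Row 3 now contains 1, so (3,4) = 3.
Row 4 already has 1, which forces (4,1) = 3.
Column 4 already has 3, so (4,4) = 2.
Cage d needs two cells with product 8, so (1,1) = 2.
Column 4 now contains 2, so (1,4) = 4.
Row 2 now contains 2, which forces (2,1) = 4.
The 4 cells of cage c must have sum 10, so (2,4) = 1.
Completed grid: 2 3 1 4 / 4 2 3 1 / 1 4 2 3 / 3 1 4 2.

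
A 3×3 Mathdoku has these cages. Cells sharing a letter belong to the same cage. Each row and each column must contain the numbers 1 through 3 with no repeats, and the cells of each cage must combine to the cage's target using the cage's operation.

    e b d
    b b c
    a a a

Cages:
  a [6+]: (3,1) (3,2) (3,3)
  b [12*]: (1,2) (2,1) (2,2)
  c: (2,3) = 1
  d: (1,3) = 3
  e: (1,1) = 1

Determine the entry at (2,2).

Cage e is given, leaving (1,1) = 1.
Cage b needs product 12; hence (1,2) = 2.
D is a freebie, which forces (1,3) = 3.
Cage b has product 12, so (2,1) = 2.
The 3 cells of cage b must have product 12, leaving (2,2) = 3.
Cage c is a single given cell, leaving (2,3) = 1.
Column 1 now contains 2, leaving (3,1) = 3.
Column 2 already has 3, which forces (3,2) = 1.
Column 3 already has 1; hence (3,3) = 2.
The full grid is 1 2 3 / 2 3 1 / 3 1 2.

3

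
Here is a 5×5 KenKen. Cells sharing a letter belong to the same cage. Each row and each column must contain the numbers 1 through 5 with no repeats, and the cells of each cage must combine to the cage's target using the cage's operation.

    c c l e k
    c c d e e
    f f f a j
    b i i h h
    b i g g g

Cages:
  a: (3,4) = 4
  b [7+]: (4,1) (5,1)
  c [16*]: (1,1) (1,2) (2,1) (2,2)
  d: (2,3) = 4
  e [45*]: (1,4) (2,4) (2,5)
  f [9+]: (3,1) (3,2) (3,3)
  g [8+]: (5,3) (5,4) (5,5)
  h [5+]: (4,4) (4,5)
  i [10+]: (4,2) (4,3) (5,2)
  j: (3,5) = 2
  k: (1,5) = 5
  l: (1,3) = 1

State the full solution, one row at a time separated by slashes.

Cage l is a single given cell, so (1,3) = 1.
Cage e needs product 45, so (1,4) = 3.
Cage k is a single given cell, which forces (1,5) = 5.
D is a freebie, leaving (2,3) = 4.
The 3 cells of cage e must have product 45, leaving (2,4) = 5.
The 3 cells of cage e must have product 45, which forces (2,5) = 3.
A is a freebie, so (3,4) = 4.
Cage j is a single given cell, leaving (3,5) = 2.
The two cells of cage h must have sum 5, leaving (4,4) = 1.
The two cells of cage h must have sum 5; hence (4,5) = 4.
1 is placed in column 4; hence (5,4) = 2.
Column 5 already has 4, leaving (5,5) = 1.
The 3 cells of cage g must have sum 8, so (5,3) = 5.
5 is placed in column 3, which forces (3,3) = 3.
The two cells of cage b must have sum 7, leaving (4,1) = 3.
Cage i needs sum 10, which forces (4,2) = 5.
The 3 cells of cage i must have sum 10, so (4,3) = 2.
Row 5 now contains 5, which forces (5,1) = 4.
Row 5 now contains 5; hence (5,2) = 3.
Column 1 now contains 4; hence (1,1) = 2.
Cage c needs product 16, which forces (1,2) = 4.
Cage c needs product 16, so (2,1) = 1.
Cage c has product 16; hence (2,2) = 2.
The 3 cells of cage f must have sum 9; hence (3,1) = 5.
Column 2 already has 5, which forces (3,2) = 1.

2 4 1 3 5 / 1 2 4 5 3 / 5 1 3 4 2 / 3 5 2 1 4 / 4 3 5 2 1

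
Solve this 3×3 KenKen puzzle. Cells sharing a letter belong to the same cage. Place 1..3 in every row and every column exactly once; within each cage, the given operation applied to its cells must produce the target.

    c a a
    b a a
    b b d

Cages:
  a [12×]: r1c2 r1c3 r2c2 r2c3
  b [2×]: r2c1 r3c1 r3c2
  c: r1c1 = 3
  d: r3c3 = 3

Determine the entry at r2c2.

3

Cage c is given; hence r1c1 = 3.
Cage b has product 2, leaving r2c1 = 1.
Cage b needs product 2, leaving r3c1 = 2.
Cage b needs product 2, leaving r3c2 = 1.
Cage d is given; hence r3c3 = 3.
Column 2 already has 1, leaving r1c2 = 2.
Cage a has product 12, which forces r1c3 = 1.
The 4 cells of cage a must have product 12; hence r2c2 = 3.
Column 3 now contains 3; hence r2c3 = 2.
Filled in: 3 2 1 / 1 3 2 / 2 1 3.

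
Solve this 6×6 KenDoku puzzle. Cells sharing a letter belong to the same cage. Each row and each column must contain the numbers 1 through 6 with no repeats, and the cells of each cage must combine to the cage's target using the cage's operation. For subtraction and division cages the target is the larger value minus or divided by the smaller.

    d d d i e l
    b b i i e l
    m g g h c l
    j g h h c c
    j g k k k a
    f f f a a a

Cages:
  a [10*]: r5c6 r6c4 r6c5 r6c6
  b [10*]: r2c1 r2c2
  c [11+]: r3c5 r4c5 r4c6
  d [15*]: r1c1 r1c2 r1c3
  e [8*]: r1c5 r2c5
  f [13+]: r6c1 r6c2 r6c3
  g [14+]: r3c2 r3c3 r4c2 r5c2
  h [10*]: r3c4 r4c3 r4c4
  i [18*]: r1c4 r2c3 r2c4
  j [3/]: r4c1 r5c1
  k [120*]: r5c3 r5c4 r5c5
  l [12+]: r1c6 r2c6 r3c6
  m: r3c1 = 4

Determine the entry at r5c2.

3

M is a freebie, so r3c1 = 4.
Cage a has product 10, which forces r5c6 = 1.
In column 4, 4 can only go at r5c4, so r5c4 = 4.
In column 3, 4 can only go at r6c3, so r6c3 = 4.
The only place for 4 in column 2 is r4c2.
Cage e needs two cells with product 8, leaving r1c5 = 2.
{2, 5} are confined to r2c1 and r2c2 in row 2, which forces r2c5 = 4.
The 3 cells of cage l must have sum 12, leaving r1c6 = 4.
Row 1 needs a 6, and only r1c4 is open for it.
Row 2 needs a 6, and only r2c6 is open for it.
Cage l has sum 12, so r3c6 = 2.
Column 6 already has 2; hence r6c6 = 5.
The 3 cells of cage c must have sum 11, leaving r3c5 = 3.
Cage c has sum 11, leaving r4c5 = 5.
Column 6 already has 5, which forces r4c6 = 3.
5 is placed in column 5, so r5c5 = 6.
Cage a has product 10; hence r6c4 = 2.
5 is placed in row 6, which forces r6c5 = 1.
Cage h has product 10, leaving r3c4 = 5.
The 3 cells of cage h must have product 10, which forces r4c3 = 2.
Column 4 now contains 2, so r4c4 = 1.
The 4 cells of cage g must have sum 14; hence r5c2 = 3.
Row 5 now contains 6, which forces r5c3 = 5.
3 is placed in column 2, so r6c2 = 6.
The 3 cells of cage i must have product 18, leaving r2c3 = 1.
Column 4 already has 1, leaving r2c4 = 3.
6 is placed in column 2, which forces r3c2 = 1.
Cage g has sum 14; hence r3c3 = 6.
Row 4 now contains 1, leaving r4c1 = 6.
3 is placed in row 5, leaving r5c1 = 2.
Row 6 now contains 6, leaving r6c1 = 3.
Cage d needs product 15, leaving r1c1 = 1.
Column 2 now contains 1, which forces r1c2 = 5.
1 is placed in column 3, so r1c3 = 3.
Column 1 already has 2, leaving r2c1 = 5.
Cage b needs two cells with product 10, so r2c2 = 2.
The full grid is 1 5 3 6 2 4 / 5 2 1 3 4 6 / 4 1 6 5 3 2 / 6 4 2 1 5 3 / 2 3 5 4 6 1 / 3 6 4 2 1 5.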